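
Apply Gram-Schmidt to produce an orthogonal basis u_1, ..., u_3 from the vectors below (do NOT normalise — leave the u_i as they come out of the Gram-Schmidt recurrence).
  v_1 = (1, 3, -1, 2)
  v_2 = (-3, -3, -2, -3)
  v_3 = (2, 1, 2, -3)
Orthogonal basis:
  u_1 = (1, 3, -1, 2)
  u_2 = (-29/15, 1/5, -46/15, -13/15)
  u_3 = (251/209, 356/209, 45/209, -637/209)

Apply the Gram-Schmidt recurrence
  u_1 = v_1
  u_i = v_i − Σ_{j<i} ((v_i · u_j) / (u_j · u_j)) · u_j.

Step by step this gives:
  u_1 = (1, 3, -1, 2)
  u_2 = (-29/15, 1/5, -46/15, -13/15)
  u_3 = (251/209, 356/209, 45/209, -637/209)

Orthogonality check:
  u_2 · u_1 = 0 (should be 0)
  u_3 · u_1 = 0 (should be 0)
  u_3 · u_2 = 0 (should be 0)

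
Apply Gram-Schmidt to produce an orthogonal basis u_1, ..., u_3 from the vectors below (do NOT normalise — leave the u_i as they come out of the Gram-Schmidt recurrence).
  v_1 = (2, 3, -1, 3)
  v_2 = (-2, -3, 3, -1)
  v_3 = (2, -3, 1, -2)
Orthogonal basis:
  u_1 = (2, 3, -1, 3)
  u_2 = (-8/23, -12/23, 50/23, 34/23)
  u_3 = (64/21, -10/7, 19/42, -19/42)

Apply the Gram-Schmidt recurrence
  u_1 = v_1
  u_i = v_i − Σ_{j<i} ((v_i · u_j) / (u_j · u_j)) · u_j.

Step by step this gives:
  u_1 = (2, 3, -1, 3)
  u_2 = (-8/23, -12/23, 50/23, 34/23)
  u_3 = (64/21, -10/7, 19/42, -19/42)

Orthogonality check:
  u_2 · u_1 = 0 (should be 0)
  u_3 · u_1 = 0 (should be 0)
  u_3 · u_2 = 0 (should be 0)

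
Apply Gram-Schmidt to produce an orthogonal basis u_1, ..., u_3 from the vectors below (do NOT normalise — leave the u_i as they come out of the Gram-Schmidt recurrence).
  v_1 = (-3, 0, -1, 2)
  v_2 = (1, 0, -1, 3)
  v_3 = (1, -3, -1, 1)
Orthogonal basis:
  u_1 = (-3, 0, -1, 2)
  u_2 = (13/7, 0, -5/7, 17/7)
  u_3 = (4/69, -3, -44/69, -16/69)

Apply the Gram-Schmidt recurrence
  u_1 = v_1
  u_i = v_i − Σ_{j<i} ((v_i · u_j) / (u_j · u_j)) · u_j.

Step by step this gives:
  u_1 = (-3, 0, -1, 2)
  u_2 = (13/7, 0, -5/7, 17/7)
  u_3 = (4/69, -3, -44/69, -16/69)

Orthogonality check:
  u_2 · u_1 = 0 (should be 0)
  u_3 · u_1 = 0 (should be 0)
  u_3 · u_2 = 0 (should be 0)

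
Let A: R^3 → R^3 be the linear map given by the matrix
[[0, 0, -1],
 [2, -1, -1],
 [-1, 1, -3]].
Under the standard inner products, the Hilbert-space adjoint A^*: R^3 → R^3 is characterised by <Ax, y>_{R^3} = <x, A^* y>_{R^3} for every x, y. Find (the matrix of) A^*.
A^* = A^T =
[[0, 2, -1],
 [0, -1, 1],
 [-1, -1, -3]]

For real matrices with standard dot products, the defining identity <Ax, y> = <x, A^* y> gives (Ax)^T y = x^T (A^*) y, i.e. x^T A^T y = x^T (A^*) y. Since this holds for all x, y, we must have A^* = A^T. Therefore
A^* =
[[0, 2, -1],
 [0, -1, 1],
 [-1, -1, -3]].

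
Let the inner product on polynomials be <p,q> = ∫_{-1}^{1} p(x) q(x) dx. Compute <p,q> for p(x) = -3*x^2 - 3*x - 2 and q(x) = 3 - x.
<p,q> = -16

Expand the product: p(x)·q(x) = 3*x^3 - 6*x^2 - 7*x - 6.
∫_{-1}^{1} of each monomial x^k gives [2/(k+1) if k even, 0 if k odd]. Integrating term-by-term (or equivalently evaluating the antiderivative F(x) = 3*x^4/4 - 2*x^3 - 7*x^2/2 - 6*x at the endpoints):
  F(1) − F(−1) = -43/4 − (21/4) = -16.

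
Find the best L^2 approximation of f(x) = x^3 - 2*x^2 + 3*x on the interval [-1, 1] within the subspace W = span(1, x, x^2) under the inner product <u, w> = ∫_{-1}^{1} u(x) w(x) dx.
g(x) = -2*x^2 + 18*x/5

The best approximation g ∈ W is the orthogonal projection of f onto W. Writing g = a_0 + a_1 x + a_2 x^2, the coefficients solve the normal equations G · a = b where
  G_{ij} = <φ_i, φ_j> and b_i = <f, φ_i>, with φ_0 = 1, φ_1 = x, φ_2 = x^2.
G =
  [2, 0, 2/3]
  [0, 2/3, 0]
  [2/3, 0, 2/5],
b = (-4/3, 12/5, -4/5).
Solving gives a_0 = 0, a_1 = 18/5, a_2 = -2, so
  g(x) = -2*x^2 + 18*x/5.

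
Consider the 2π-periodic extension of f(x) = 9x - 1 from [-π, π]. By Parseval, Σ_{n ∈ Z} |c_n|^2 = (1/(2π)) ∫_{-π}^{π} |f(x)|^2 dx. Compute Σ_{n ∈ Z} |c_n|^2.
Σ |c_n|^2 = 27π^2 + 1

Expand and integrate term by term over [-π, π]:
  ∫ (9x)^2 dx = 81·(2π^3/3); ∫ 2·9·(-1)·x dx = 0 (odd integrand); ∫ (-1)^2 dx = 1·2π.
So (1/(2π)) ∫_{-π}^{π} (9x - 1)^2 dx = 81π^2/3 + 1 = 27π^2 + 1.
Parseval ⇒ Σ |c_n|^2 = 27π^2 + 1.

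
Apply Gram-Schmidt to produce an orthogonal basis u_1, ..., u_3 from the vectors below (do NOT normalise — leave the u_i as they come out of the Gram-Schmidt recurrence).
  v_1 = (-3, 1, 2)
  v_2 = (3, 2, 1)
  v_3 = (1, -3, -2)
Orthogonal basis:
  u_1 = (-3, 1, 2)
  u_2 = (27/14, 33/14, 12/7)
  u_3 = (4/19, -12/19, 12/19)

Apply the Gram-Schmidt recurrence
  u_1 = v_1
  u_i = v_i − Σ_{j<i} ((v_i · u_j) / (u_j · u_j)) · u_j.

Step by step this gives:
  u_1 = (-3, 1, 2)
  u_2 = (27/14, 33/14, 12/7)
  u_3 = (4/19, -12/19, 12/19)

Orthogonality check:
  u_2 · u_1 = 0 (should be 0)
  u_3 · u_1 = 0 (should be 0)
  u_3 · u_2 = 0 (should be 0)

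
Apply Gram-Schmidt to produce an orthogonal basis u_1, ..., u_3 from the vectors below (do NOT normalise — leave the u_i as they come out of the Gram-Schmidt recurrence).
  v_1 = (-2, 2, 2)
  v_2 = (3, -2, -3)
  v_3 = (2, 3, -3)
Orthogonal basis:
  u_1 = (-2, 2, 2)
  u_2 = (1/3, 2/3, -1/3)
  u_3 = (-1/2, 0, -1/2)

Apply the Gram-Schmidt recurrence
  u_1 = v_1
  u_i = v_i − Σ_{j<i} ((v_i · u_j) / (u_j · u_j)) · u_j.

Step by step this gives:
  u_1 = (-2, 2, 2)
  u_2 = (1/3, 2/3, -1/3)
  u_3 = (-1/2, 0, -1/2)

Orthogonality check:
  u_2 · u_1 = 0 (should be 0)
  u_3 · u_1 = 0 (should be 0)
  u_3 · u_2 = 0 (should be 0)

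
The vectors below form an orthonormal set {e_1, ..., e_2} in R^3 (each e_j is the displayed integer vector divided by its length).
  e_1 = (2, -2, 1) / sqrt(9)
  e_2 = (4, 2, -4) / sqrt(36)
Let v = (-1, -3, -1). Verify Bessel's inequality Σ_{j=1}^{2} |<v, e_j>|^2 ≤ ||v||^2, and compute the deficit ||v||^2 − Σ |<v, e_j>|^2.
Σ |<v, e_j>|^2 = 2; ||v||^2 = 11; deficit = 9

Write each e_j = u_j / sqrt(<u_j, u_j>) where u_j is the displayed integer vector. Then <v, e_j> = <v, u_j> / sqrt(<u_j, u_j>), so |<v, e_j>|^2 = <v, u_j>^2 / <u_j, u_j>.
Coefficients: <v, e_1> = 3/sqrt(9), <v, e_2> = -6/sqrt(36).
Square and sum: Σ |<v, e_j>|^2 = 2.
Compute ||v||^2 = v·v = 11.
Deficit = 11 − 2 = 9 ≥ 0, confirming Bessel's inequality. (The deficit equals ||v − Σ <v,e_j> e_j||^2, the squared distance from v to span{e_j}.)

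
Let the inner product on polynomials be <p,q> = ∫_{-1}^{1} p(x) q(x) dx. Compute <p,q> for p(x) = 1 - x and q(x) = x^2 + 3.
<p,q> = 20/3

Expand the product: p(x)·q(x) = -x^3 + x^2 - 3*x + 3.
∫_{-1}^{1} of each monomial x^k gives [2/(k+1) if k even, 0 if k odd]. Integrating term-by-term (or equivalently evaluating the antiderivative F(x) = -x^4/4 + x^3/3 - 3*x^2/2 + 3*x at the endpoints):
  F(1) − F(−1) = 19/12 − (-61/12) = 20/3.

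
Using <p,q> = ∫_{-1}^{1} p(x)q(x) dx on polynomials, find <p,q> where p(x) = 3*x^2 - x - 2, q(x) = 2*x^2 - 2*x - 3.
<p,q> = 106/15

Expand the product: p(x)·q(x) = 6*x^4 - 8*x^3 - 11*x^2 + 7*x + 6.
∫_{-1}^{1} of each monomial x^k gives [2/(k+1) if k even, 0 if k odd]. Integrating term-by-term (or equivalently evaluating the antiderivative F(x) = 6*x^5/5 - 2*x^4 - 11*x^3/3 + 7*x^2/2 + 6*x at the endpoints):
  F(1) − F(−1) = 151/30 − (-61/30) = 106/15.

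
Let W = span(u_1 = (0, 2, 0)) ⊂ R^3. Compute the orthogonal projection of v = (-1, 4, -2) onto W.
proj_W(v) = (0, 4, 0)

Set up U = [u_1 | ... | u_1] ∈ R^(3×1). The projector onto W = col(U) is P = U (U^T U)^(-1) U^T.
Compute U^T U =
  [4],
and U^T v = (8).
Solve U^T U · c = U^T v for the coefficients: c = (2). The projection is proj_W(v) = U c.
Check: (v - proj_W(v)) · u_1 = 0  (should be 0).
Result: proj_W(v) = (0, 4, 0).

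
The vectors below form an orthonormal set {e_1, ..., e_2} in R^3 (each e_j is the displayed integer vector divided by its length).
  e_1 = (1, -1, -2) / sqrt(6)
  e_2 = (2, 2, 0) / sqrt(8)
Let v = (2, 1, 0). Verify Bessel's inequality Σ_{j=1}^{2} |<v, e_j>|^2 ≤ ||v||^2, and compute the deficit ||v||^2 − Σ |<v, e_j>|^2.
Σ |<v, e_j>|^2 = 14/3; ||v||^2 = 5; deficit = 1/3

Write each e_j = u_j / sqrt(<u_j, u_j>) where u_j is the displayed integer vector. Then <v, e_j> = <v, u_j> / sqrt(<u_j, u_j>), so |<v, e_j>|^2 = <v, u_j>^2 / <u_j, u_j>.
Coefficients: <v, e_1> = 1/sqrt(6), <v, e_2> = 6/sqrt(8).
Square and sum: Σ |<v, e_j>|^2 = 14/3.
Compute ||v||^2 = v·v = 5.
Deficit = 5 − 14/3 = 1/3 ≥ 0, confirming Bessel's inequality. (The deficit equals ||v − Σ <v,e_j> e_j||^2, the squared distance from v to span{e_j}.)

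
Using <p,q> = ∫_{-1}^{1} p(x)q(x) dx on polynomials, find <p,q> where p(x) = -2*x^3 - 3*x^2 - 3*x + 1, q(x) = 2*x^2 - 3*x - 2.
<p,q> = 22/3

Expand the product: p(x)·q(x) = -4*x^5 + 7*x^3 + 17*x^2 + 3*x - 2.
∫_{-1}^{1} of each monomial x^k gives [2/(k+1) if k even, 0 if k odd]. Integrating term-by-term (or equivalently evaluating the antiderivative F(x) = -2*x^6/3 + 7*x^4/4 + 17*x^3/3 + 3*x^2/2 - 2*x at the endpoints):
  F(1) − F(−1) = 25/4 − (-13/12) = 22/3.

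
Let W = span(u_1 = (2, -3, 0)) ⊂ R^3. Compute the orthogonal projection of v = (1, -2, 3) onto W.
proj_W(v) = (16/13, -24/13, 0)

Set up U = [u_1 | ... | u_1] ∈ R^(3×1). The projector onto W = col(U) is P = U (U^T U)^(-1) U^T.
Compute U^T U =
  [13],
and U^T v = (8).
Solve U^T U · c = U^T v for the coefficients: c = (8/13). The projection is proj_W(v) = U c.
Check: (v - proj_W(v)) · u_1 = 0  (should be 0).
Result: proj_W(v) = (16/13, -24/13, 0).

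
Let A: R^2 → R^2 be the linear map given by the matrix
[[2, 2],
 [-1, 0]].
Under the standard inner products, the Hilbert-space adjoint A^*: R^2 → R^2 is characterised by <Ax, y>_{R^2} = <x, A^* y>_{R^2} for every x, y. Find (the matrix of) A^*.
A^* = A^T =
[[2, -1],
 [2, 0]]

For real matrices with standard dot products, the defining identity <Ax, y> = <x, A^* y> gives (Ax)^T y = x^T (A^*) y, i.e. x^T A^T y = x^T (A^*) y. Since this holds for all x, y, we must have A^* = A^T. Therefore
A^* =
[[2, -1],
 [2, 0]].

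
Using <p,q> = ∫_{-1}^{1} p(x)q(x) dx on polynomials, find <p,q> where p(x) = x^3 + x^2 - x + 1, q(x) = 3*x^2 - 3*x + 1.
<p,q> = 20/3

Expand the product: p(x)·q(x) = 3*x^5 - 5*x^3 + 7*x^2 - 4*x + 1.
∫_{-1}^{1} of each monomial x^k gives [2/(k+1) if k even, 0 if k odd]. Integrating term-by-term (or equivalently evaluating the antiderivative F(x) = x^6/2 - 5*x^4/4 + 7*x^3/3 - 2*x^2 + x at the endpoints):
  F(1) − F(−1) = 7/12 − (-73/12) = 20/3.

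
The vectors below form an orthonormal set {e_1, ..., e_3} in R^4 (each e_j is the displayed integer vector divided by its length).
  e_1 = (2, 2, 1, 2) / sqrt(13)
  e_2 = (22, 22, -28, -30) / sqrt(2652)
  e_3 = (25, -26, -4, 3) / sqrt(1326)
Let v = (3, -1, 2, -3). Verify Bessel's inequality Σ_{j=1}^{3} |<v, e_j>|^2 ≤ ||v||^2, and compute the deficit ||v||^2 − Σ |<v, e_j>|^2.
Σ |<v, e_j>|^2 = 99/13; ||v||^2 = 23; deficit = 200/13

Write each e_j = u_j / sqrt(<u_j, u_j>) where u_j is the displayed integer vector. Then <v, e_j> = <v, u_j> / sqrt(<u_j, u_j>), so |<v, e_j>|^2 = <v, u_j>^2 / <u_j, u_j>.
Coefficients: <v, e_1> = 0/sqrt(13), <v, e_2> = 78/sqrt(2652), <v, e_3> = 84/sqrt(1326).
Square and sum: Σ |<v, e_j>|^2 = 99/13.
Compute ||v||^2 = v·v = 23.
Deficit = 23 − 99/13 = 200/13 ≥ 0, confirming Bessel's inequality. (The deficit equals ||v − Σ <v,e_j> e_j||^2, the squared distance from v to span{e_j}.)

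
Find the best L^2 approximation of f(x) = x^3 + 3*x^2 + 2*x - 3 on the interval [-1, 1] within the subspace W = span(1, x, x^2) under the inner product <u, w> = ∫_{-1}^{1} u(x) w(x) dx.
g(x) = 3*x^2 + 13*x/5 - 3

The best approximation g ∈ W is the orthogonal projection of f onto W. Writing g = a_0 + a_1 x + a_2 x^2, the coefficients solve the normal equations G · a = b where
  G_{ij} = <φ_i, φ_j> and b_i = <f, φ_i>, with φ_0 = 1, φ_1 = x, φ_2 = x^2.
G =
  [2, 0, 2/3]
  [0, 2/3, 0]
  [2/3, 0, 2/5],
b = (-4, 26/15, -4/5).
Solving gives a_0 = -3, a_1 = 13/5, a_2 = 3, so
  g(x) = 3*x^2 + 13*x/5 - 3.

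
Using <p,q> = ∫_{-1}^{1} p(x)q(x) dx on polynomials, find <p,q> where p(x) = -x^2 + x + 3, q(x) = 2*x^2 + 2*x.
<p,q> = 68/15

Expand the product: p(x)·q(x) = -2*x^4 + 8*x^2 + 6*x.
∫_{-1}^{1} of each monomial x^k gives [2/(k+1) if k even, 0 if k odd]. Integrating term-by-term (or equivalently evaluating the antiderivative F(x) = -2*x^5/5 + 8*x^3/3 + 3*x^2 at the endpoints):
  F(1) − F(−1) = 79/15 − (11/15) = 68/15.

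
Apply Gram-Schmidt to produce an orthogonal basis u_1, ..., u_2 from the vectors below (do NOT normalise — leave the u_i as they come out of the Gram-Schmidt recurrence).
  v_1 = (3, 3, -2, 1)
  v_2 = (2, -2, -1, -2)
Orthogonal basis:
  u_1 = (3, 3, -2, 1)
  u_2 = (2, -2, -1, -2)

Apply the Gram-Schmidt recurrence
  u_1 = v_1
  u_i = v_i − Σ_{j<i} ((v_i · u_j) / (u_j · u_j)) · u_j.

Step by step this gives:
  u_1 = (3, 3, -2, 1)
  u_2 = (2, -2, -1, -2)

Orthogonality check:
  u_2 · u_1 = 0 (should be 0)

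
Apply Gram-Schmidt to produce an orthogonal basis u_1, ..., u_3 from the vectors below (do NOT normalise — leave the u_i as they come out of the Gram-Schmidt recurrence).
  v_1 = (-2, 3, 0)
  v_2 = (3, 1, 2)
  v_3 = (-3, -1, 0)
Orthogonal basis:
  u_1 = (-2, 3, 0)
  u_2 = (33/13, 22/13, 2)
  u_3 = (-132/173, -88/173, 242/173)

Apply the Gram-Schmidt recurrence
  u_1 = v_1
  u_i = v_i − Σ_{j<i} ((v_i · u_j) / (u_j · u_j)) · u_j.

Step by step this gives:
  u_1 = (-2, 3, 0)
  u_2 = (33/13, 22/13, 2)
  u_3 = (-132/173, -88/173, 242/173)

Orthogonality check:
  u_2 · u_1 = 0 (should be 0)
  u_3 · u_1 = 0 (should be 0)
  u_3 · u_2 = 0 (should be 0)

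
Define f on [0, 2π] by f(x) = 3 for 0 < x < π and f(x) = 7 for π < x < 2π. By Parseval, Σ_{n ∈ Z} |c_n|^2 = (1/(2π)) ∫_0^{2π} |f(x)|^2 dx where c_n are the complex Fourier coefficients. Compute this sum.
Σ |c_n|^2 = 29

Parseval equates the L^2 energy of f (normalised by 1/(2π)) with the ℓ^2 sum of its Fourier coefficients: (1/(2π)) ∫_0^{2π} |f|^2 = Σ |c_n|^2.
Compute the left side: (1/(2π)) [∫_0^π 3^2 dx + ∫_π^{2π} 7^2 dx] = (1/(2π)) · (9π + 49π) = (9 + 49)/2 = 29.
So Σ_{n ∈ Z} |c_n|^2 = 29.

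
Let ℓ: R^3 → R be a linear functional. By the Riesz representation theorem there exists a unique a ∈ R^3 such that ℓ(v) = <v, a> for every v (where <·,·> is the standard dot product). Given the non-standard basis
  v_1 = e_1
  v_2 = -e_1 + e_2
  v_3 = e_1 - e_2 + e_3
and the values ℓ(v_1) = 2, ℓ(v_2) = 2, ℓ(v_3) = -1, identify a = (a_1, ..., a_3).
a = (2, 4, 1)

Write a = (a_1, ..., a_3) in the standard basis. For each basis vector v_i, ℓ(v_i) = <v_i, a> is a linear equation in the a_j's. Collect the n equations into a matrix system V a = ℓ, where row i of V is v_i (expressed in the standard basis). Since V is invertible (lower-triangular with 1s on the diagonal, up to permutation), solve by back-substitution:
  V =
[[1, 0, 0],
 [-1, 1, 0],
 [1, -1, 1]]
  V a = (2, 2, -1)
Solving gives a = (2, 4, 1).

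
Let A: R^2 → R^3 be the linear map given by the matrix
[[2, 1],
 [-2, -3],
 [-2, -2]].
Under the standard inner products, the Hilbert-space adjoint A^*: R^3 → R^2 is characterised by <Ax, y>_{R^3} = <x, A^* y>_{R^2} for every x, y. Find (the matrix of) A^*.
A^* = A^T =
[[2, -2, -2],
 [1, -3, -2]]

For real matrices with standard dot products, the defining identity <Ax, y> = <x, A^* y> gives (Ax)^T y = x^T (A^*) y, i.e. x^T A^T y = x^T (A^*) y. Since this holds for all x, y, we must have A^* = A^T. Therefore
A^* =
[[2, -2, -2],
 [1, -3, -2]].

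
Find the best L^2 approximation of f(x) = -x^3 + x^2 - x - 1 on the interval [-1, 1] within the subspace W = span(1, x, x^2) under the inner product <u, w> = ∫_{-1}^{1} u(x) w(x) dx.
g(x) = x^2 - 8*x/5 - 1

The best approximation g ∈ W is the orthogonal projection of f onto W. Writing g = a_0 + a_1 x + a_2 x^2, the coefficients solve the normal equations G · a = b where
  G_{ij} = <φ_i, φ_j> and b_i = <f, φ_i>, with φ_0 = 1, φ_1 = x, φ_2 = x^2.
G =
  [2, 0, 2/3]
  [0, 2/3, 0]
  [2/3, 0, 2/5],
b = (-4/3, -16/15, -4/15).
Solving gives a_0 = -1, a_1 = -8/5, a_2 = 1, so
  g(x) = x^2 - 8*x/5 - 1.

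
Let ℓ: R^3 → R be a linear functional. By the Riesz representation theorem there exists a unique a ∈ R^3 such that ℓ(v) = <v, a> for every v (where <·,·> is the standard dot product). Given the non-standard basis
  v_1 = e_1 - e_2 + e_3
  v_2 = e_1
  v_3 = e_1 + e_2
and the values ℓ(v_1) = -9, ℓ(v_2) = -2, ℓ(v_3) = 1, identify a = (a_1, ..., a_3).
a = (-2, 3, -4)

Write a = (a_1, ..., a_3) in the standard basis. For each basis vector v_i, ℓ(v_i) = <v_i, a> is a linear equation in the a_j's. Collect the n equations into a matrix system V a = ℓ, where row i of V is v_i (expressed in the standard basis). Since V is invertible (lower-triangular with 1s on the diagonal, up to permutation), solve by back-substitution:
  V =
[[1, -1, 1],
 [1, 0, 0],
 [1, 1, 0]]
  V a = (-9, -2, 1)
Solving gives a = (-2, 3, -4).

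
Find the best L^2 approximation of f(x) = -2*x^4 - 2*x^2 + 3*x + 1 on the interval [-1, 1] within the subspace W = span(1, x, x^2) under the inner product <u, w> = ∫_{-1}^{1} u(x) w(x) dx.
g(x) = -26*x^2/7 + 3*x + 41/35

The best approximation g ∈ W is the orthogonal projection of f onto W. Writing g = a_0 + a_1 x + a_2 x^2, the coefficients solve the normal equations G · a = b where
  G_{ij} = <φ_i, φ_j> and b_i = <f, φ_i>, with φ_0 = 1, φ_1 = x, φ_2 = x^2.
G =
  [2, 0, 2/3]
  [0, 2/3, 0]
  [2/3, 0, 2/5],
b = (-2/15, 2, -74/105).
Solving gives a_0 = 41/35, a_1 = 3, a_2 = -26/7, so
  g(x) = -26*x^2/7 + 3*x + 41/35.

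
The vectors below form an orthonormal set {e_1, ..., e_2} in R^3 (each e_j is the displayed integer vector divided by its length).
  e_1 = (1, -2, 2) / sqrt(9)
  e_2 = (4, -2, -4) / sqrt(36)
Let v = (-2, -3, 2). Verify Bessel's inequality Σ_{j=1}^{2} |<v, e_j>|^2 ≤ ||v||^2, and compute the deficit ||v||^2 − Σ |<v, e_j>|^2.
Σ |<v, e_j>|^2 = 89/9; ||v||^2 = 17; deficit = 64/9

Write each e_j = u_j / sqrt(<u_j, u_j>) where u_j is the displayed integer vector. Then <v, e_j> = <v, u_j> / sqrt(<u_j, u_j>), so |<v, e_j>|^2 = <v, u_j>^2 / <u_j, u_j>.
Coefficients: <v, e_1> = 8/sqrt(9), <v, e_2> = -10/sqrt(36).
Square and sum: Σ |<v, e_j>|^2 = 89/9.
Compute ||v||^2 = v·v = 17.
Deficit = 17 − 89/9 = 64/9 ≥ 0, confirming Bessel's inequality. (The deficit equals ||v − Σ <v,e_j> e_j||^2, the squared distance from v to span{e_j}.)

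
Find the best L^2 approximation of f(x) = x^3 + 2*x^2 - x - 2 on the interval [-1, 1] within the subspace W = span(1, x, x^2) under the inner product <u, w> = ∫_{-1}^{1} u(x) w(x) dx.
g(x) = 2*x^2 - 2*x/5 - 2

The best approximation g ∈ W is the orthogonal projection of f onto W. Writing g = a_0 + a_1 x + a_2 x^2, the coefficients solve the normal equations G · a = b where
  G_{ij} = <φ_i, φ_j> and b_i = <f, φ_i>, with φ_0 = 1, φ_1 = x, φ_2 = x^2.
G =
  [2, 0, 2/3]
  [0, 2/3, 0]
  [2/3, 0, 2/5],
b = (-8/3, -4/15, -8/15).
Solving gives a_0 = -2, a_1 = -2/5, a_2 = 2, so
  g(x) = 2*x^2 - 2*x/5 - 2.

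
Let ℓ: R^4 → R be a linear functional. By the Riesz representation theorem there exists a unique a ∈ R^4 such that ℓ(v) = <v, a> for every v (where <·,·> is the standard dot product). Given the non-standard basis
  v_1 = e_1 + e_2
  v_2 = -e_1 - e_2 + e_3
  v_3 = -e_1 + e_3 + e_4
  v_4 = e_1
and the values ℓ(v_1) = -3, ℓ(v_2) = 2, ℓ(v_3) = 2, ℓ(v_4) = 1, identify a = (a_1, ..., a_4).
a = (1, -4, -1, 4)

Write a = (a_1, ..., a_4) in the standard basis. For each basis vector v_i, ℓ(v_i) = <v_i, a> is a linear equation in the a_j's. Collect the n equations into a matrix system V a = ℓ, where row i of V is v_i (expressed in the standard basis). Since V is invertible (lower-triangular with 1s on the diagonal, up to permutation), solve by back-substitution:
  V =
[[1, 1, 0, 0],
 [-1, -1, 1, 0],
 [-1, 0, 1, 1],
 [1, 0, 0, 0]]
  V a = (-3, 2, 2, 1)
Solving gives a = (1, -4, -1, 4).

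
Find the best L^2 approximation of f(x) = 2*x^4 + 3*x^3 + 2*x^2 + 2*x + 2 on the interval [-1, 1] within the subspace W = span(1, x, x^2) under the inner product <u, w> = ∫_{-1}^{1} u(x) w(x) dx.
g(x) = 26*x^2/7 + 19*x/5 + 64/35

The best approximation g ∈ W is the orthogonal projection of f onto W. Writing g = a_0 + a_1 x + a_2 x^2, the coefficients solve the normal equations G · a = b where
  G_{ij} = <φ_i, φ_j> and b_i = <f, φ_i>, with φ_0 = 1, φ_1 = x, φ_2 = x^2.
G =
  [2, 0, 2/3]
  [0, 2/3, 0]
  [2/3, 0, 2/5],
b = (92/15, 38/15, 284/105).
Solving gives a_0 = 64/35, a_1 = 19/5, a_2 = 26/7, so
  g(x) = 26*x^2/7 + 19*x/5 + 64/35.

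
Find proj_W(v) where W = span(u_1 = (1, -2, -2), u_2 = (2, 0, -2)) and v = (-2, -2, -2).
proj_W(v) = (-2/3, -8/3, -2/3)

Set up U = [u_1 | ... | u_2] ∈ R^(3×2). The projector onto W = col(U) is P = U (U^T U)^(-1) U^T.
Compute U^T U =
  [9, 6]
  [6, 8],
and U^T v = (6, 0).
Solve U^T U · c = U^T v for the coefficients: c = (4/3, -1). The projection is proj_W(v) = U c.
Check: (v - proj_W(v)) · u_1 = 0  (should be 0).
Check: (v - proj_W(v)) · u_2 = 0  (should be 0).
Result: proj_W(v) = (-2/3, -8/3, -2/3).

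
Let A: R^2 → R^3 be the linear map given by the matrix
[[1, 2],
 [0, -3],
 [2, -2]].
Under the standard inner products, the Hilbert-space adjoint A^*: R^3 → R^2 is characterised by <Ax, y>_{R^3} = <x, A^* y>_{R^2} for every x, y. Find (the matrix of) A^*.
A^* = A^T =
[[1, 0, 2],
 [2, -3, -2]]

For real matrices with standard dot products, the defining identity <Ax, y> = <x, A^* y> gives (Ax)^T y = x^T (A^*) y, i.e. x^T A^T y = x^T (A^*) y. Since this holds for all x, y, we must have A^* = A^T. Therefore
A^* =
[[1, 0, 2],
 [2, -3, -2]].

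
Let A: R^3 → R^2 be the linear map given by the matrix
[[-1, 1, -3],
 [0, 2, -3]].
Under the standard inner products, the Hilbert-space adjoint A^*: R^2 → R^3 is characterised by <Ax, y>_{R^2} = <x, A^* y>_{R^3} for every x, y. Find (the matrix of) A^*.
A^* = A^T =
[[-1, 0],
 [1, 2],
 [-3, -3]]

For real matrices with standard dot products, the defining identity <Ax, y> = <x, A^* y> gives (Ax)^T y = x^T (A^*) y, i.e. x^T A^T y = x^T (A^*) y. Since this holds for all x, y, we must have A^* = A^T. Therefore
A^* =
[[-1, 0],
 [1, 2],
 [-3, -3]].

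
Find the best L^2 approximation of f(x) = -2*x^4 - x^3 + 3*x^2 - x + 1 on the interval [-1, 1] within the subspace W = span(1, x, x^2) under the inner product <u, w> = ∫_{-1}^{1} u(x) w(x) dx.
g(x) = 9*x^2/7 - 8*x/5 + 41/35

The best approximation g ∈ W is the orthogonal projection of f onto W. Writing g = a_0 + a_1 x + a_2 x^2, the coefficients solve the normal equations G · a = b where
  G_{ij} = <φ_i, φ_j> and b_i = <f, φ_i>, with φ_0 = 1, φ_1 = x, φ_2 = x^2.
G =
  [2, 0, 2/3]
  [0, 2/3, 0]
  [2/3, 0, 2/5],
b = (16/5, -16/15, 136/105).
Solving gives a_0 = 41/35, a_1 = -8/5, a_2 = 9/7, so
  g(x) = 9*x^2/7 - 8*x/5 + 41/35.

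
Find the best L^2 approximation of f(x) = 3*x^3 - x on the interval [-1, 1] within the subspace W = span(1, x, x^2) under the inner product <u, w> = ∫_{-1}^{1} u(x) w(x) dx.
g(x) = 4*x/5

The best approximation g ∈ W is the orthogonal projection of f onto W. Writing g = a_0 + a_1 x + a_2 x^2, the coefficients solve the normal equations G · a = b where
  G_{ij} = <φ_i, φ_j> and b_i = <f, φ_i>, with φ_0 = 1, φ_1 = x, φ_2 = x^2.
G =
  [2, 0, 2/3]
  [0, 2/3, 0]
  [2/3, 0, 2/5],
b = (0, 8/15, 0).
Solving gives a_0 = 0, a_1 = 4/5, a_2 = 0, so
  g(x) = 4*x/5.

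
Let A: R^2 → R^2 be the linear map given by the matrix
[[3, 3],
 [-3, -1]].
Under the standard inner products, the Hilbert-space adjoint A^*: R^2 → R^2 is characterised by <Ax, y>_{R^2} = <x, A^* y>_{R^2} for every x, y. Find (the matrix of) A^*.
A^* = A^T =
[[3, -3],
 [3, -1]]

For real matrices with standard dot products, the defining identity <Ax, y> = <x, A^* y> gives (Ax)^T y = x^T (A^*) y, i.e. x^T A^T y = x^T (A^*) y. Since this holds for all x, y, we must have A^* = A^T. Therefore
A^* =
[[3, -3],
 [3, -1]].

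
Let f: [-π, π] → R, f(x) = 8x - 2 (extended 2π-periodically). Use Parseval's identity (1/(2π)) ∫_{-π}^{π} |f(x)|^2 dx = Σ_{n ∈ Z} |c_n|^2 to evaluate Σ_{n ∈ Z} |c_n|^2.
Σ |c_n|^2 = 64π^2/3 + 4

Expand and integrate term by term over [-π, π]:
  ∫ (8x)^2 dx = 64·(2π^3/3); ∫ 2·8·(-2)·x dx = 0 (odd integrand); ∫ (-2)^2 dx = 4·2π.
So (1/(2π)) ∫_{-π}^{π} (8x - 2)^2 dx = 64π^2/3 + 4 = 64π^2/3 + 4.
Parseval ⇒ Σ |c_n|^2 = 64π^2/3 + 4.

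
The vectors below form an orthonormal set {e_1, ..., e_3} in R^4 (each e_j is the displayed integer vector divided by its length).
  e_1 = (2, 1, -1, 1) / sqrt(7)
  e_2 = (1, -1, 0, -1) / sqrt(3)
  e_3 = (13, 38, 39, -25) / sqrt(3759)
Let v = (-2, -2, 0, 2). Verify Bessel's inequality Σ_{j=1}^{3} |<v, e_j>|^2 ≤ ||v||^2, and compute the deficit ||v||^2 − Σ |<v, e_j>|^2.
Σ |<v, e_j>|^2 = 1748/179; ||v||^2 = 12; deficit = 400/179

Write each e_j = u_j / sqrt(<u_j, u_j>) where u_j is the displayed integer vector. Then <v, e_j> = <v, u_j> / sqrt(<u_j, u_j>), so |<v, e_j>|^2 = <v, u_j>^2 / <u_j, u_j>.
Coefficients: <v, e_1> = -4/sqrt(7), <v, e_2> = -2/sqrt(3), <v, e_3> = -152/sqrt(3759).
Square and sum: Σ |<v, e_j>|^2 = 1748/179.
Compute ||v||^2 = v·v = 12.
Deficit = 12 − 1748/179 = 400/179 ≥ 0, confirming Bessel's inequality. (The deficit equals ||v − Σ <v,e_j> e_j||^2, the squared distance from v to span{e_j}.)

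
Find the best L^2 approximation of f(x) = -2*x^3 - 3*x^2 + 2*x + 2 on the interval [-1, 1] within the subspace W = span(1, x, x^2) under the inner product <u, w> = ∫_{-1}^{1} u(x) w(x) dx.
g(x) = -3*x^2 + 4*x/5 + 2

The best approximation g ∈ W is the orthogonal projection of f onto W. Writing g = a_0 + a_1 x + a_2 x^2, the coefficients solve the normal equations G · a = b where
  G_{ij} = <φ_i, φ_j> and b_i = <f, φ_i>, with φ_0 = 1, φ_1 = x, φ_2 = x^2.
G =
  [2, 0, 2/3]
  [0, 2/3, 0]
  [2/3, 0, 2/5],
b = (2, 8/15, 2/15).
Solving gives a_0 = 2, a_1 = 4/5, a_2 = -3, so
  g(x) = -3*x^2 + 4*x/5 + 2.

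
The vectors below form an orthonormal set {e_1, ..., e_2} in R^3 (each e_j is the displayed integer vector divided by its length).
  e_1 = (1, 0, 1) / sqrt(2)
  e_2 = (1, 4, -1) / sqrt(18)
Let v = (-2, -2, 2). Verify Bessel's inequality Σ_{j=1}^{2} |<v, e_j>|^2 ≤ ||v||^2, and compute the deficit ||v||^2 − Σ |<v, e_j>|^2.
Σ |<v, e_j>|^2 = 8; ||v||^2 = 12; deficit = 4

Write each e_j = u_j / sqrt(<u_j, u_j>) where u_j is the displayed integer vector. Then <v, e_j> = <v, u_j> / sqrt(<u_j, u_j>), so |<v, e_j>|^2 = <v, u_j>^2 / <u_j, u_j>.
Coefficients: <v, e_1> = 0/sqrt(2), <v, e_2> = -12/sqrt(18).
Square and sum: Σ |<v, e_j>|^2 = 8.
Compute ||v||^2 = v·v = 12.
Deficit = 12 − 8 = 4 ≥ 0, confirming Bessel's inequality. (The deficit equals ||v − Σ <v,e_j> e_j||^2, the squared distance from v to span{e_j}.)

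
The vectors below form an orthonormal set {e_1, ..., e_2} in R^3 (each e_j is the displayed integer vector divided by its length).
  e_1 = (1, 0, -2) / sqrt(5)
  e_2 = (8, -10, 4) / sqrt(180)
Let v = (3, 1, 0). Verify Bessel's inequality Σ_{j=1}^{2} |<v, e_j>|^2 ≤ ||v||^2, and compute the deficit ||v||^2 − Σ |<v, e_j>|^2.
Σ |<v, e_j>|^2 = 26/9; ||v||^2 = 10; deficit = 64/9

Write each e_j = u_j / sqrt(<u_j, u_j>) where u_j is the displayed integer vector. Then <v, e_j> = <v, u_j> / sqrt(<u_j, u_j>), so |<v, e_j>|^2 = <v, u_j>^2 / <u_j, u_j>.
Coefficients: <v, e_1> = 3/sqrt(5), <v, e_2> = 14/sqrt(180).
Square and sum: Σ |<v, e_j>|^2 = 26/9.
Compute ||v||^2 = v·v = 10.
Deficit = 10 − 26/9 = 64/9 ≥ 0, confirming Bessel's inequality. (The deficit equals ||v − Σ <v,e_j> e_j||^2, the squared distance from v to span{e_j}.)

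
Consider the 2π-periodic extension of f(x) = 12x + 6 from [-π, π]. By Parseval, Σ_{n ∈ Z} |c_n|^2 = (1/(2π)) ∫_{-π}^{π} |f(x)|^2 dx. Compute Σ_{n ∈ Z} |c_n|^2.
Σ |c_n|^2 = 48π^2 + 36

Expand and integrate term by term over [-π, π]:
  ∫ (12x)^2 dx = 144·(2π^3/3); ∫ 2·12·(6)·x dx = 0 (odd integrand); ∫ 6^2 dx = 36·2π.
So (1/(2π)) ∫_{-π}^{π} (12x + 6)^2 dx = 144π^2/3 + 36 = 48π^2 + 36.
Parseval ⇒ Σ |c_n|^2 = 48π^2 + 36.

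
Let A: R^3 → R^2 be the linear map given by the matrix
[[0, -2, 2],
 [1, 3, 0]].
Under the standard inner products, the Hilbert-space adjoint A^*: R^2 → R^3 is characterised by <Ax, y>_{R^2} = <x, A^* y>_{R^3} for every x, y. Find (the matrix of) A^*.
A^* = A^T =
[[0, 1],
 [-2, 3],
 [2, 0]]

For real matrices with standard dot products, the defining identity <Ax, y> = <x, A^* y> gives (Ax)^T y = x^T (A^*) y, i.e. x^T A^T y = x^T (A^*) y. Since this holds for all x, y, we must have A^* = A^T. Therefore
A^* =
[[0, 1],
 [-2, 3],
 [2, 0]].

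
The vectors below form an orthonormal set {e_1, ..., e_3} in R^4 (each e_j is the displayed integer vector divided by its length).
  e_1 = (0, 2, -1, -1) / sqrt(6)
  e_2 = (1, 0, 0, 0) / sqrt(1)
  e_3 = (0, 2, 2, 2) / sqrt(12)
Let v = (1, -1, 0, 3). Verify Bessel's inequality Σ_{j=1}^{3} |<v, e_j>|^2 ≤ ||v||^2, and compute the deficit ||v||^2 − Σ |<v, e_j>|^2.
Σ |<v, e_j>|^2 = 13/2; ||v||^2 = 11; deficit = 9/2

Write each e_j = u_j / sqrt(<u_j, u_j>) where u_j is the displayed integer vector. Then <v, e_j> = <v, u_j> / sqrt(<u_j, u_j>), so |<v, e_j>|^2 = <v, u_j>^2 / <u_j, u_j>.
Coefficients: <v, e_1> = -5/sqrt(6), <v, e_2> = 1/sqrt(1), <v, e_3> = 4/sqrt(12).
Square and sum: Σ |<v, e_j>|^2 = 13/2.
Compute ||v||^2 = v·v = 11.
Deficit = 11 − 13/2 = 9/2 ≥ 0, confirming Bessel's inequality. (The deficit equals ||v − Σ <v,e_j> e_j||^2, the squared distance from v to span{e_j}.)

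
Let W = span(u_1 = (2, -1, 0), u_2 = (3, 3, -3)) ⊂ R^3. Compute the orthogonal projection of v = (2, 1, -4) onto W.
proj_W(v) = (18/7, 15/7, -16/7)

Set up U = [u_1 | ... | u_2] ∈ R^(3×2). The projector onto W = col(U) is P = U (U^T U)^(-1) U^T.
Compute U^T U =
  [5, 3]
  [3, 27],
and U^T v = (3, 21).
Solve U^T U · c = U^T v for the coefficients: c = (1/7, 16/21). The projection is proj_W(v) = U c.
Check: (v - proj_W(v)) · u_1 = 0  (should be 0).
Check: (v - proj_W(v)) · u_2 = 0  (should be 0).
Result: proj_W(v) = (18/7, 15/7, -16/7).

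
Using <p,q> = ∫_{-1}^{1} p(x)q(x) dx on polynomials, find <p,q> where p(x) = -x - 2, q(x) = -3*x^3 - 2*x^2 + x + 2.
<p,q> = -24/5

Expand the product: p(x)·q(x) = 3*x^4 + 8*x^3 + 3*x^2 - 4*x - 4.
∫_{-1}^{1} of each monomial x^k gives [2/(k+1) if k even, 0 if k odd]. Integrating term-by-term (or equivalently evaluating the antiderivative F(x) = 3*x^5/5 + 2*x^4 + x^3 - 2*x^2 - 4*x at the endpoints):
  F(1) − F(−1) = -12/5 − (12/5) = -24/5.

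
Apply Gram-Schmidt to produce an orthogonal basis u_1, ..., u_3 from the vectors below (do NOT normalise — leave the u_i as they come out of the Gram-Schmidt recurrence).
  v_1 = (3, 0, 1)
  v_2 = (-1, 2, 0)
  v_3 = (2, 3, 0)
Orthogonal basis:
  u_1 = (3, 0, 1)
  u_2 = (-1/10, 2, 3/10)
  u_3 = (14/41, 7/41, -42/41)

Apply the Gram-Schmidt recurrence
  u_1 = v_1
  u_i = v_i − Σ_{j<i} ((v_i · u_j) / (u_j · u_j)) · u_j.

Step by step this gives:
  u_1 = (3, 0, 1)
  u_2 = (-1/10, 2, 3/10)
  u_3 = (14/41, 7/41, -42/41)

Orthogonality check:
  u_2 · u_1 = 0 (should be 0)
  u_3 · u_1 = 0 (should be 0)
  u_3 · u_2 = 0 (should be 0)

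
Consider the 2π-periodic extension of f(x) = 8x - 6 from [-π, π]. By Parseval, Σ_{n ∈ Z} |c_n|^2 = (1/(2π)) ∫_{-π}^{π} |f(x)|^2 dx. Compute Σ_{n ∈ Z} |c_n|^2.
Σ |c_n|^2 = 64π^2/3 + 36

Expand and integrate term by term over [-π, π]:
  ∫ (8x)^2 dx = 64·(2π^3/3); ∫ 2·8·(-6)·x dx = 0 (odd integrand); ∫ (-6)^2 dx = 36·2π.
So (1/(2π)) ∫_{-π}^{π} (8x - 6)^2 dx = 64π^2/3 + 36 = 64π^2/3 + 36.
Parseval ⇒ Σ |c_n|^2 = 64π^2/3 + 36.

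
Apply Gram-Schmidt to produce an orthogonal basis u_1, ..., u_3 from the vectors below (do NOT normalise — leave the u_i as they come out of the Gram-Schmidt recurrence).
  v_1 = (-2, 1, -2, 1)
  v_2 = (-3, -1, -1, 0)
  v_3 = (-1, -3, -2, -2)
Orthogonal basis:
  u_1 = (-2, 1, -2, 1)
  u_2 = (-8/5, -17/10, 2/5, -7/10)
  u_3 = (68/61, -65/61, -139/61, -77/61)

Apply the Gram-Schmidt recurrence
  u_1 = v_1
  u_i = v_i − Σ_{j<i} ((v_i · u_j) / (u_j · u_j)) · u_j.

Step by step this gives:
  u_1 = (-2, 1, -2, 1)
  u_2 = (-8/5, -17/10, 2/5, -7/10)
  u_3 = (68/61, -65/61, -139/61, -77/61)

Orthogonality check:
  u_2 · u_1 = 0 (should be 0)
  u_3 · u_1 = 0 (should be 0)
  u_3 · u_2 = 0 (should be 0)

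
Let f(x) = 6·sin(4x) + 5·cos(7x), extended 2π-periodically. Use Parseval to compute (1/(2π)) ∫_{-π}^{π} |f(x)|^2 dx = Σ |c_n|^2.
Σ |c_n|^2 = 61/2

Expand |f|^2 and use orthogonality of {sin(nx), cos(mx)} on [-π, π]:
  ∫_{-π}^{π} sin(nx)^2 dx = π, ∫ cos(mx)^2 dx = π, and cross terms integrate to 0.
So ∫_{-π}^{π} f(x)^2 dx = 6^2 · π + 5^2 · π = (36 + 25)π.
Divide by 2π: (36 + 25)/2 = 61/2.
By Parseval, this equals Σ |c_n|^2.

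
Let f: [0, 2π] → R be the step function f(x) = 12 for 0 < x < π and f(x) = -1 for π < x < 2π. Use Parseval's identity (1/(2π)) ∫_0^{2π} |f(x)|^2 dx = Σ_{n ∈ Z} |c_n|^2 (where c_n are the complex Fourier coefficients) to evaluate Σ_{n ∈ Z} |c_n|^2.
Σ |c_n|^2 = 145/2

Parseval equates the L^2 energy of f (normalised by 1/(2π)) with the ℓ^2 sum of its Fourier coefficients: (1/(2π)) ∫_0^{2π} |f|^2 = Σ |c_n|^2.
Compute the left side: (1/(2π)) [∫_0^π 12^2 dx + ∫_π^{2π} (-1)^2 dx] = (1/(2π)) · (144π + 1π) = (144 + 1)/2 = 145/2.
So Σ_{n ∈ Z} |c_n|^2 = 145/2.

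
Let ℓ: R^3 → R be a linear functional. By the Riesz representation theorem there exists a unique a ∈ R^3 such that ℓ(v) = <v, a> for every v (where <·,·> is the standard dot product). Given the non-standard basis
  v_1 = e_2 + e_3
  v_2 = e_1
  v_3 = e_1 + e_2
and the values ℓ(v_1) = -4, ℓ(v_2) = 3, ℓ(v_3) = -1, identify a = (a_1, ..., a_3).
a = (3, -4, 0)

Write a = (a_1, ..., a_3) in the standard basis. For each basis vector v_i, ℓ(v_i) = <v_i, a> is a linear equation in the a_j's. Collect the n equations into a matrix system V a = ℓ, where row i of V is v_i (expressed in the standard basis). Since V is invertible (lower-triangular with 1s on the diagonal, up to permutation), solve by back-substitution:
  V =
[[0, 1, 1],
 [1, 0, 0],
 [1, 1, 0]]
  V a = (-4, 3, -1)
Solving gives a = (3, -4, 0).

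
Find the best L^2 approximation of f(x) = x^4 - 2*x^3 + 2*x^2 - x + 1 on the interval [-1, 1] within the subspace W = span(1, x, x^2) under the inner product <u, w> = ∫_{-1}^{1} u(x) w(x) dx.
g(x) = 20*x^2/7 - 11*x/5 + 32/35

The best approximation g ∈ W is the orthogonal projection of f onto W. Writing g = a_0 + a_1 x + a_2 x^2, the coefficients solve the normal equations G · a = b where
  G_{ij} = <φ_i, φ_j> and b_i = <f, φ_i>, with φ_0 = 1, φ_1 = x, φ_2 = x^2.
G =
  [2, 0, 2/3]
  [0, 2/3, 0]
  [2/3, 0, 2/5],
b = (56/15, -22/15, 184/105).
Solving gives a_0 = 32/35, a_1 = -11/5, a_2 = 20/7, so
  g(x) = 20*x^2/7 - 11*x/5 + 32/35.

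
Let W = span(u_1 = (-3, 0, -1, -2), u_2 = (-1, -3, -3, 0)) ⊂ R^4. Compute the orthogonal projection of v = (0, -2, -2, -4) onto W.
proj_W(v) = (-231/115, -162/115, -221/115, -118/115)

Set up U = [u_1 | ... | u_2] ∈ R^(4×2). The projector onto W = col(U) is P = U (U^T U)^(-1) U^T.
Compute U^T U =
  [14, 6]
  [6, 19],
and U^T v = (10, 12).
Solve U^T U · c = U^T v for the coefficients: c = (59/115, 54/115). The projection is proj_W(v) = U c.
Check: (v - proj_W(v)) · u_1 = 0  (should be 0).
Check: (v - proj_W(v)) · u_2 = 0  (should be 0).
Result: proj_W(v) = (-231/115, -162/115, -221/115, -118/115).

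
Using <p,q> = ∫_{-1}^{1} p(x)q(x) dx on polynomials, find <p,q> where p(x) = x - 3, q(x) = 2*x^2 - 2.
<p,q> = 8

Expand the product: p(x)·q(x) = 2*x^3 - 6*x^2 - 2*x + 6.
∫_{-1}^{1} of each monomial x^k gives [2/(k+1) if k even, 0 if k odd]. Integrating term-by-term (or equivalently evaluating the antiderivative F(x) = x^4/2 - 2*x^3 - x^2 + 6*x at the endpoints):
  F(1) − F(−1) = 7/2 − (-9/2) = 8.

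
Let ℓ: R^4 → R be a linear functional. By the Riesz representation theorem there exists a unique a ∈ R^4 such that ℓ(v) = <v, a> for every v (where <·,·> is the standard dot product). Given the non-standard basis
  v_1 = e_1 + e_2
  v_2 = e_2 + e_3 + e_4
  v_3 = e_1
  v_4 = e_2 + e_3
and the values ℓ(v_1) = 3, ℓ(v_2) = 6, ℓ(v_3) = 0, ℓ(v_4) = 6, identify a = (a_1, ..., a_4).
a = (0, 3, 3, 0)

Write a = (a_1, ..., a_4) in the standard basis. For each basis vector v_i, ℓ(v_i) = <v_i, a> is a linear equation in the a_j's. Collect the n equations into a matrix system V a = ℓ, where row i of V is v_i (expressed in the standard basis). Since V is invertible (lower-triangular with 1s on the diagonal, up to permutation), solve by back-substitution:
  V =
[[1, 1, 0, 0],
 [0, 1, 1, 1],
 [1, 0, 0, 0],
 [0, 1, 1, 0]]
  V a = (3, 6, 0, 6)
Solving gives a = (0, 3, 3, 0).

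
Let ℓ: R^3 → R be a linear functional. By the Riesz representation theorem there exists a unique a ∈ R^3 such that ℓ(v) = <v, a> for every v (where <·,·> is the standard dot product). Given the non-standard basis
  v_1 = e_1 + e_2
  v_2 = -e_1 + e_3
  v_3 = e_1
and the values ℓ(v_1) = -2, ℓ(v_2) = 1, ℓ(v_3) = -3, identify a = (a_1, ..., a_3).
a = (-3, 1, -2)

Write a = (a_1, ..., a_3) in the standard basis. For each basis vector v_i, ℓ(v_i) = <v_i, a> is a linear equation in the a_j's. Collect the n equations into a matrix system V a = ℓ, where row i of V is v_i (expressed in the standard basis). Since V is invertible (lower-triangular with 1s on the diagonal, up to permutation), solve by back-substitution:
  V =
[[1, 1, 0],
 [-1, 0, 1],
 [1, 0, 0]]
  V a = (-2, 1, -3)
Solving gives a = (-3, 1, -2).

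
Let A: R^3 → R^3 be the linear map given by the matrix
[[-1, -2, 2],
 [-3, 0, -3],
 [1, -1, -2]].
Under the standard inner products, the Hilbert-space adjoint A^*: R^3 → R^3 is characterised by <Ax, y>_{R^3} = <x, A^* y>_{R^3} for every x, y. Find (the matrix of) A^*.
A^* = A^T =
[[-1, -3, 1],
 [-2, 0, -1],
 [2, -3, -2]]

For real matrices with standard dot products, the defining identity <Ax, y> = <x, A^* y> gives (Ax)^T y = x^T (A^*) y, i.e. x^T A^T y = x^T (A^*) y. Since this holds for all x, y, we must have A^* = A^T. Therefore
A^* =
[[-1, -3, 1],
 [-2, 0, -1],
 [2, -3, -2]].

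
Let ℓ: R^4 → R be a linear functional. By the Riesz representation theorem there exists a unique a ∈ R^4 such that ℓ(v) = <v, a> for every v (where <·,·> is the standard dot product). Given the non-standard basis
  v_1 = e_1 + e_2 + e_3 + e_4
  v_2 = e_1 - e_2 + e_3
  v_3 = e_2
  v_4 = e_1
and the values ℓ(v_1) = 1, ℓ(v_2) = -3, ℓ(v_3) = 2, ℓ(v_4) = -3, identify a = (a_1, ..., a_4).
a = (-3, 2, 2, 0)

Write a = (a_1, ..., a_4) in the standard basis. For each basis vector v_i, ℓ(v_i) = <v_i, a> is a linear equation in the a_j's. Collect the n equations into a matrix system V a = ℓ, where row i of V is v_i (expressed in the standard basis). Since V is invertible (lower-triangular with 1s on the diagonal, up to permutation), solve by back-substitution:
  V =
[[1, 1, 1, 1],
 [1, -1, 1, 0],
 [0, 1, 0, 0],
 [1, 0, 0, 0]]
  V a = (1, -3, 2, -3)
Solving gives a = (-3, 2, 2, 0).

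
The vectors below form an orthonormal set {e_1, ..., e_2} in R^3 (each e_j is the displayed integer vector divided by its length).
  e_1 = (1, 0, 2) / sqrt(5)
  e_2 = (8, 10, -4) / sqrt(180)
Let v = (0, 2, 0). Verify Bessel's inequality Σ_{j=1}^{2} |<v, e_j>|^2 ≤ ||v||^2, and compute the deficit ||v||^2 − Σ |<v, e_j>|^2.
Σ |<v, e_j>|^2 = 20/9; ||v||^2 = 4; deficit = 16/9

Write each e_j = u_j / sqrt(<u_j, u_j>) where u_j is the displayed integer vector. Then <v, e_j> = <v, u_j> / sqrt(<u_j, u_j>), so |<v, e_j>|^2 = <v, u_j>^2 / <u_j, u_j>.
Coefficients: <v, e_1> = 0/sqrt(5), <v, e_2> = 20/sqrt(180).
Square and sum: Σ |<v, e_j>|^2 = 20/9.
Compute ||v||^2 = v·v = 4.
Deficit = 4 − 20/9 = 16/9 ≥ 0, confirming Bessel's inequality. (The deficit equals ||v − Σ <v,e_j> e_j||^2, the squared distance from v to span{e_j}.)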